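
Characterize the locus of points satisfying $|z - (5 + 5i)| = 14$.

|z - z0| = r describes a circle centered at z0 with radius r
Here z0 = 5 + 5i and r = 14
Locus: Circle centered at (5, 5) with radius 14


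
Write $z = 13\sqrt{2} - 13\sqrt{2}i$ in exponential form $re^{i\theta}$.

r = |z| = sqrt((13*sqrt(2))^2 + (-13*sqrt(2))^2) = sqrt(338 + 338) = sqrt(676) = 26
θ = arctan(b/a) = arctan(-18.3848/18.3848) (quadrant-adjusted) = -45° = -π/4
z = 26e^(-i*π/4)


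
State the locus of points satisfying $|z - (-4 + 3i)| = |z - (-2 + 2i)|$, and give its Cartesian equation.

|z - z1| = |z - z2| means z is equidistant from z1 and z2,
i.e. the perpendicular bisector of the segment from (-4, 3) to (-2, 2) (midpoint (-3, 5/2)).
With z = x + yi, square both sides:
(x - (-4))^2 + (y - 3)^2 = (x - (-2))^2 + (y - 2)^2
The x^2 and y^2 terms cancel: 4x + (-2)y = 8 - 25 = -17
Simplify: 4x - 2y = -17
Locus: Perpendicular bisector of the segment from (-4, 3) to (-2, 2): the line 4x - 2y = -17


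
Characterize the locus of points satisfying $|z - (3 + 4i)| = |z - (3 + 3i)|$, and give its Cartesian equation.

|z - z1| = |z - z2| means z is equidistant from z1 and z2,
i.e. the perpendicular bisector of the segment from (3, 4) to (3, 3) (midpoint (3, 7/2)).
With z = x + yi, square both sides:
(x - 3)^2 + (y - 4)^2 = (x - 3)^2 + (y - 3)^2
The x^2 and y^2 terms cancel: 0x + (-2)y = 18 - 25 = -7
Simplify: y = 7/2
Locus: Perpendicular bisector of the segment from (3, 4) to (3, 3): the line y = 7/2


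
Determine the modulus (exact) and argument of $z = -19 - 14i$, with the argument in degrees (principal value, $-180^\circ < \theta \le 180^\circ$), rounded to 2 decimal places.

|z| = sqrt((-19)^2 + (-14)^2) = sqrt(557)
arg(z) = arctan(b/a) = arctan(-14/-19) (quadrant-adjusted) = -143.62°


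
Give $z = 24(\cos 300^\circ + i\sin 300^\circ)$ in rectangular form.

a = r cos θ = 24 * 1/2 = 12
b = r sin θ = 24 * -sqrt(3)/2 = -12*sqrt(3)
z = 12 - 12*sqrt(3)i


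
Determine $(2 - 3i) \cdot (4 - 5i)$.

(a1*a2 - b1*b2) + (a1*b2 + b1*a2)i
= (8 - 15) + (-10 + (-12))i
= -7 - 22i


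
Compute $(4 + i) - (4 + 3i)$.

(4 - 4) + (1 - 3)i = -2i


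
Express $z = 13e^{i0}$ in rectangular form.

a = r cos θ = 13 * 1 = 13
b = r sin θ = 13 * 0 = 0
z = 13


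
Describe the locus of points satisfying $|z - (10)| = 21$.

|z - z0| = r describes a circle centered at z0 with radius r
Here z0 = 10 and r = 21
Locus: Circle centered at (10, 0) with radius 21


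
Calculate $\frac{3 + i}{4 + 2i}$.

Multiply numerator and denominator by conjugate (4 - 2i):
= (3 + i)(4 - 2i) / (4^2 + 2^2)
= (14 - 2i) / 20
Divide through by 2: (7 - i) / 10
= 7/10 - (1/10)i


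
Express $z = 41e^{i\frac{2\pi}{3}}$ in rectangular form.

a = r cos θ = 41 * -1/2 = -41/2
b = r sin θ = 41 * sqrt(3)/2 = 41*sqrt(3)/2
z = -41/2 + (41*sqrt(3)/2)i


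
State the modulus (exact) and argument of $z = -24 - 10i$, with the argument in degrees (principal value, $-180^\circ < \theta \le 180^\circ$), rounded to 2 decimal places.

|z| = sqrt((-24)^2 + (-10)^2) = 26
arg(z) = arctan(b/a) = arctan(-10/-24) (quadrant-adjusted) = -157.38°


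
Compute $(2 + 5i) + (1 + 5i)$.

(2 + 1) + (5 + 5)i = 3 + 10i


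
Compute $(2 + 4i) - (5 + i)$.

(2 - 5) + (4 - 1)i = -3 + 3i


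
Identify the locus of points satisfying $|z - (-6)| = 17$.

|z - z0| = r describes a circle centered at z0 with radius r
Here z0 = -6 and r = 17
Locus: Circle centered at (-6, 0) with radius 17


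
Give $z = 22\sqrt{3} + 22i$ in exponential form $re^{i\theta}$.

r = |z| = sqrt((22*sqrt(3))^2 + (22)^2) = sqrt(1452 + 484) = sqrt(1936) = 44
θ = arctan(b/a) = arctan(22/38.1051) (quadrant-adjusted) = 30° = π/6
z = 44e^(i*π/6)


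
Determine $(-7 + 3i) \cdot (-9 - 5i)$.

(a1*a2 - b1*b2) + (a1*b2 + b1*a2)i
= (63 - (-15)) + (35 + (-27))i
= 78 + 8i


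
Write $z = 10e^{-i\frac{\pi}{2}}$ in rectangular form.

a = r cos θ = 10 * 0 = 0
b = r sin θ = 10 * -1 = -10
z = -10i


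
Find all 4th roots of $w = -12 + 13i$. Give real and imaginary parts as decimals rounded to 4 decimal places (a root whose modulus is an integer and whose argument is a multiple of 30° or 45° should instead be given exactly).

|w| = sqrt(313) ≈ 17.691806, arg(w) ≈ 132.709390°
Root modulus = sqrt(313)^(1/4) ≈ 2.050893
Root arguments: θ_k = (arg(w) + 360°k)/4 for k = 0, 1, ..., 3
Compute each root as (root modulus)(cos θ_k + i sin θ_k) using full-precision intermediates, then round to 4 decimal places.
Roots: 1.7166 + 1.1223i, -1.1223 + 1.7166i, -1.7166 - 1.1223i, 1.1223 - 1.7166i


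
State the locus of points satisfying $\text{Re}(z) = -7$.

Re(z) = x where z = x + yi; the equation x = -7 is satisfied by all points with that x-coordinate
Locus: Vertical line x = -7


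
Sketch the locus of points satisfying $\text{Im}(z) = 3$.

Im(z) = y where z = x + yi; the equation y = 3 is satisfied by all points with that y-coordinate
Locus: Horizontal line y = 3


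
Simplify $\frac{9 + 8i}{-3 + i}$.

Multiply numerator and denominator by conjugate (-3 - i):
= (9 + 8i)(-3 - i) / ((-3)^2 + 1^2)
= (-19 - 33i) / 10
= -19/10 - (33/10)i


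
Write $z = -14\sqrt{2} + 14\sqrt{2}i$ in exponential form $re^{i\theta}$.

r = |z| = sqrt((-14*sqrt(2))^2 + (14*sqrt(2))^2) = sqrt(392 + 392) = sqrt(784) = 28
θ = arctan(b/a) = arctan(19.799/-19.799) (quadrant-adjusted) = 135° = 3π/4
z = 28e^(i*3π/4)


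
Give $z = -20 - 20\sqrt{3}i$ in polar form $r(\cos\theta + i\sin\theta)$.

r = |z| = sqrt(a^2 + b^2) = sqrt((-20)^2 + (-20*sqrt(3))^2) = sqrt(400 + 1200) = sqrt(1600) = 40
θ = arctan(b/a) = arctan(-34.641/-20) (quadrant-adjusted) = 240°
z = 40(cos 240° + i sin 240°)


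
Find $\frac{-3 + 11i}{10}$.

Divisor is real, so divide each part by 10:
= -3/10 + (11/10)i


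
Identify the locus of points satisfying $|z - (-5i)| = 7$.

|z - z0| = r describes a circle centered at z0 with radius r
Here z0 = -5i and r = 7
Locus: Circle centered at (0, -5) with radius 7


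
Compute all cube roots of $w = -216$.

|w| = 216, arg(w) = 180°
Root modulus = 216^(1/3) = 6
Root arguments: θ_k = (180° + 360°k)/3 for k = 0, 1, ..., 2
Roots: 3 + 3*sqrt(3)i, -6, 3 - 3*sqrt(3)i


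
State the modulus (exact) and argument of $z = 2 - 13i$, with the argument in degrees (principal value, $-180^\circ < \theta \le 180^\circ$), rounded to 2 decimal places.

|z| = sqrt(2^2 + (-13)^2) = sqrt(173)
arg(z) = arctan(b/a) = arctan(-13/2) (quadrant-adjusted) = -81.25°


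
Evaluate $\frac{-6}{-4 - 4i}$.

Multiply numerator and denominator by conjugate (-4 + 4i):
= (-6)(-4 + 4i) / ((-4)^2 + (-4)^2)
= (24 - 24i) / 32
Divide through by 8: (3 - 3i) / 4
= 3/4 - (3/4)i


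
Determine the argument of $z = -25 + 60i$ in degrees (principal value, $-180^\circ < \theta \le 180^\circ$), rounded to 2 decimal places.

θ = arctan(b/a) = arctan(60/-25) (quadrant-adjusted) = 112.62°


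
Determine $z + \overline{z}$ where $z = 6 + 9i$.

z + conjugate(z) = (a + bi) + (a - bi) = 2a
= 2 * 6 = 12


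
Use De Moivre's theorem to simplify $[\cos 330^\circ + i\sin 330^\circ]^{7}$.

By De Moivre: z^n = r^n(cos(nθ) + i sin(nθ))
= 1^7(cos(7*330°) + i sin(7*330°))
= 1(cos 150° + i sin 150°)
= -sqrt(3)/2 + (1/2)i


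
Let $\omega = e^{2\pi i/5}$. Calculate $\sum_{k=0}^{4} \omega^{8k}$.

Let ζ = ω^8 = e^(2πi·8/5). Since 5 ∤ 8, ζ ≠ 1.
Sum = Σ_{k=0}^{4} ζ^k = (ζ^5 - 1)/(ζ - 1) = (ω^{8·5} - 1)/(ζ - 1) = (1 - 1)/(ζ - 1) = 0


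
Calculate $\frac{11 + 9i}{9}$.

Divisor is real, so divide each part by 9:
= 11/9 + i


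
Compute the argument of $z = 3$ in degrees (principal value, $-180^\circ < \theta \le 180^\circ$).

b = 0 and a > 0, so z lies on the positive real axis: θ = 0°


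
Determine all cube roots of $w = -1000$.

|w| = 1000, arg(w) = 180°
Root modulus = 1000^(1/3) = 10
Root arguments: θ_k = (180° + 360°k)/3 for k = 0, 1, ..., 2
Roots: 5 + 5*sqrt(3)i, -10, 5 - 5*sqrt(3)i


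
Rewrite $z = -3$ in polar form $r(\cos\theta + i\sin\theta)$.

r = |z| = sqrt(a^2 + b^2) = sqrt((-3)^2 + (0)^2) = sqrt(9 + 0) = sqrt(9) = 3
b = 0 and a < 0, so z lies on the negative real axis: θ = 180°
z = 3(cos 180° + i sin 180°)


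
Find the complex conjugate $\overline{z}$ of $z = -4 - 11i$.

If z = a + bi, then conjugate(z) = a - bi
conjugate(-4 - 11i) = -4 + 11i


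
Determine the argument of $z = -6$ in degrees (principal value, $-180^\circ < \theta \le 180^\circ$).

b = 0 and a < 0, so z lies on the negative real axis: θ = 180°


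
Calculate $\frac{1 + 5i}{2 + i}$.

Multiply numerator and denominator by conjugate (2 - i):
= (1 + 5i)(2 - i) / (2^2 + 1^2)
= (7 + 9i) / 5
= 7/5 + (9/5)i


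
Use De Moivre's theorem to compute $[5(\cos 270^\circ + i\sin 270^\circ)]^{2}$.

By De Moivre: z^n = r^n(cos(nθ) + i sin(nθ))
= 5^2(cos(2*270°) + i sin(2*270°))
= 25(cos 180° + i sin 180°)
= -25


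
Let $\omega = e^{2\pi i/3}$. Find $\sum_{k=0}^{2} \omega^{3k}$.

Since 3 divides 3, ω^3 = (ω^3)^1 = 1^1 = 1, so every term is 1.
Sum = 3 · 1 = 3


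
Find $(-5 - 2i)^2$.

(a + bi)^2 = a^2 - b^2 + 2abi
= (-5)^2 - (-2)^2 + 2*(-5)*(-2)i
= 21 + 20i


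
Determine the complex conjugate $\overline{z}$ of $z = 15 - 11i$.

If z = a + bi, then conjugate(z) = a - bi
conjugate(15 - 11i) = 15 + 11i


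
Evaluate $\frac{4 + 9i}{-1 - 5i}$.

Multiply numerator and denominator by conjugate (-1 + 5i):
= (4 + 9i)(-1 + 5i) / ((-1)^2 + (-5)^2)
= (-49 + 11i) / 26
= -49/26 + (11/26)i


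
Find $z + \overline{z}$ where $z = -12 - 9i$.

z + conjugate(z) = (a + bi) + (a - bi) = 2a
= 2 * (-12) = -24


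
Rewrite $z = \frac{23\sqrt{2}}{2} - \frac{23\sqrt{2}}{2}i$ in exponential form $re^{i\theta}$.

r = |z| = sqrt((23*sqrt(2)/2)^2 + (-23*sqrt(2)/2)^2) = sqrt(529/2 + 529/2) = sqrt(529) = 23
θ = arctan(b/a) = arctan(-16.2635/16.2635) (quadrant-adjusted) = -45° = -π/4
z = 23e^(-i*π/4)


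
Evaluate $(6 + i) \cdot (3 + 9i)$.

(a1*a2 - b1*b2) + (a1*b2 + b1*a2)i
= (18 - 9) + (54 + 3)i
= 9 + 57i


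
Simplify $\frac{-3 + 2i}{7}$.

Divisor is real, so divide each part by 7:
= -3/7 + (2/7)i


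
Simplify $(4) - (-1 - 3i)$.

(4 - (-1)) + (0 - (-3))i = 5 + 3i


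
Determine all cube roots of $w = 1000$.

|w| = 1000, arg(w) = 0°
Root modulus = 1000^(1/3) = 10
Root arguments: θ_k = (0° + 360°k)/3 for k = 0, 1, ..., 2
Roots: 10, -5 + 5*sqrt(3)i, -5 - 5*sqrt(3)i


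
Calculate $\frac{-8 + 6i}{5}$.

Divisor is real, so divide each part by 5:
= -8/5 + (6/5)i


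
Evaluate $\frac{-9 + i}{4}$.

Divisor is real, so divide each part by 4:
= -9/4 + (1/4)i


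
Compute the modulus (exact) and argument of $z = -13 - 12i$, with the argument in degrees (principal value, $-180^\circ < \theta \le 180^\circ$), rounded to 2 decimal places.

|z| = sqrt((-13)^2 + (-12)^2) = sqrt(313)
arg(z) = arctan(b/a) = arctan(-12/-13) (quadrant-adjusted) = -137.29°


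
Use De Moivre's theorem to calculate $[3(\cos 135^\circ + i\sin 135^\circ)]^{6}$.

By De Moivre: z^n = r^n(cos(nθ) + i sin(nθ))
= 3^6(cos(6*135°) + i sin(6*135°))
= 729(cos 90° + i sin 90°)
= 729i


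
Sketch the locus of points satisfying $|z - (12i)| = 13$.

|z - z0| = r describes a circle centered at z0 with radius r
Here z0 = 12i and r = 13
Locus: Circle centered at (0, 12) with radius 13


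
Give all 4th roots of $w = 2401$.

|w| = 2401, arg(w) = 0°
Root modulus = 2401^(1/4) = 7
Root arguments: θ_k = (0° + 360°k)/4 for k = 0, 1, ..., 3
Roots: 7, 7i, -7, -7i


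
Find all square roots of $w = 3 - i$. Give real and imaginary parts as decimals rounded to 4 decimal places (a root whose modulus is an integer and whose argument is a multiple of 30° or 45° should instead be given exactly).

|w| = sqrt(10) ≈ 3.162278, arg(w) ≈ 341.565051°
Root modulus = sqrt(10)^(1/2) ≈ 1.778279
Root arguments: θ_k = (arg(w) + 360°k)/2 for k = 0, 1, ..., 1
Compute each root as (root modulus)(cos θ_k + i sin θ_k) using full-precision intermediates, then round to 4 decimal places.
Roots: -1.7553 + 0.2848i, 1.7553 - 0.2848i


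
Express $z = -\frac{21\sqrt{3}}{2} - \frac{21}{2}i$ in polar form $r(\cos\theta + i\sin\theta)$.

r = |z| = sqrt(a^2 + b^2) = sqrt((-21*sqrt(3)/2)^2 + (-21/2)^2) = sqrt(1323/4 + 441/4) = sqrt(441) = 21
θ = arctan(b/a) = arctan(-10.5/-18.1865) (quadrant-adjusted) = 210°
z = 21(cos 210° + i sin 210°)


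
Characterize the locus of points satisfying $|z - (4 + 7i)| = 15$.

|z - z0| = r describes a circle centered at z0 with radius r
Here z0 = 4 + 7i and r = 15
Locus: Circle centered at (4, 7) with radius 15


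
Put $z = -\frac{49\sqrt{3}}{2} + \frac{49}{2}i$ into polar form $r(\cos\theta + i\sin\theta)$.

r = |z| = sqrt(a^2 + b^2) = sqrt((-49*sqrt(3)/2)^2 + (49/2)^2) = sqrt(7203/4 + 2401/4) = sqrt(2401) = 49
θ = arctan(b/a) = arctan(24.5/-42.4352) (quadrant-adjusted) = 150°
z = 49(cos 150° + i sin 150°)


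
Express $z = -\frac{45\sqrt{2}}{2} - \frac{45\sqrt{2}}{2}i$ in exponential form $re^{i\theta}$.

r = |z| = sqrt((-45*sqrt(2)/2)^2 + (-45*sqrt(2)/2)^2) = sqrt(2025/2 + 2025/2) = sqrt(2025) = 45
θ = arctan(b/a) = arctan(-31.8198/-31.8198) (quadrant-adjusted) = -135° = -3π/4
z = 45e^(-i*3π/4)


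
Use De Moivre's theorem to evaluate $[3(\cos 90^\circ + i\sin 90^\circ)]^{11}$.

By De Moivre: z^n = r^n(cos(nθ) + i sin(nθ))
= 3^11(cos(11*90°) + i sin(11*90°))
= 177147(cos 270° + i sin 270°)
= -177147i


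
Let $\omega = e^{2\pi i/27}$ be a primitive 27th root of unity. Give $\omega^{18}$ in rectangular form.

ω^18 = e^(2πi·18/27) = e^(i·4π/3)
= cos(4π/3) + i sin(4π/3)
= -1/2 - (sqrt(3)/2)i


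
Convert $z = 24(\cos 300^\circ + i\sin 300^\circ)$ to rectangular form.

a = r cos θ = 24 * 1/2 = 12
b = r sin θ = 24 * -sqrt(3)/2 = -12*sqrt(3)
z = 12 - 12*sqrt(3)i


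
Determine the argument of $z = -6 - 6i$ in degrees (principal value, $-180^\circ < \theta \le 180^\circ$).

θ = arctan(b/a) = arctan(-6/-6) (quadrant-adjusted) = -135°


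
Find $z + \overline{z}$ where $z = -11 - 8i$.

z + conjugate(z) = (a + bi) + (a - bi) = 2a
= 2 * (-11) = -22


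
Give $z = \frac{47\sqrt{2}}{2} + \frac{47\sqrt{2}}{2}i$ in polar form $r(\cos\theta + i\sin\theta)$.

r = |z| = sqrt(a^2 + b^2) = sqrt((47*sqrt(2)/2)^2 + (47*sqrt(2)/2)^2) = sqrt(2209/2 + 2209/2) = sqrt(2209) = 47
θ = arctan(b/a) = arctan(33.234/33.234) (quadrant-adjusted) = 45°
z = 47(cos 45° + i sin 45°)


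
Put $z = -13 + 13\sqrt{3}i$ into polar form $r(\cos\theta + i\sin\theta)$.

r = |z| = sqrt(a^2 + b^2) = sqrt((-13)^2 + (13*sqrt(3))^2) = sqrt(169 + 507) = sqrt(676) = 26
θ = arctan(b/a) = arctan(22.5167/-13) (quadrant-adjusted) = 120°
z = 26(cos 120° + i sin 120°)


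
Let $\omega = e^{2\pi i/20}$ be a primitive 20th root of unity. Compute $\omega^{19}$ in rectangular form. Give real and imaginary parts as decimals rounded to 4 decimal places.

ω^19 = e^(2πi·19/20) = e^(i·19π/10)
= cos(19π/10) + i sin(19π/10)
= 0.9511 - 0.3090i


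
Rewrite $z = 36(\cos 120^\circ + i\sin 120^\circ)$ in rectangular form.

a = r cos θ = 36 * -1/2 = -18
b = r sin θ = 36 * sqrt(3)/2 = 18*sqrt(3)
z = -18 + 18*sqrt(3)i


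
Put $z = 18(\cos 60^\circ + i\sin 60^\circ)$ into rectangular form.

a = r cos θ = 18 * 1/2 = 9
b = r sin θ = 18 * sqrt(3)/2 = 9*sqrt(3)
z = 9 + 9*sqrt(3)i


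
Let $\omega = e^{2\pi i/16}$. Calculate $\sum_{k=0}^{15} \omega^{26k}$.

Let ζ = ω^26 = e^(2πi·26/16). Since 16 ∤ 26, ζ ≠ 1.
Sum = Σ_{k=0}^{15} ζ^k = (ζ^16 - 1)/(ζ - 1) = (ω^{26·16} - 1)/(ζ - 1) = (1 - 1)/(ζ - 1) = 0


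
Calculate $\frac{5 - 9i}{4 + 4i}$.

Multiply numerator and denominator by conjugate (4 - 4i):
= (5 - 9i)(4 - 4i) / (4^2 + 4^2)
= (-16 - 56i) / 32
Divide through by 8: (-2 - 7i) / 4
= -1/2 - (7/4)i


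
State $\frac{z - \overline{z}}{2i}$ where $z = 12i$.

z - conjugate(z) = 2bi
(z - conjugate(z))/(2i) = 2bi/(2i) = b = 12


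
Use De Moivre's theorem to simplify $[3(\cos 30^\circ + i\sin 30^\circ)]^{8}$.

By De Moivre: z^n = r^n(cos(nθ) + i sin(nθ))
= 3^8(cos(8*30°) + i sin(8*30°))
= 6561(cos 240° + i sin 240°)
= -6561/2 - (6561*sqrt(3)/2)i


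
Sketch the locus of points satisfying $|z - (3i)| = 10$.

|z - z0| = r describes a circle centered at z0 with radius r
Here z0 = 3i and r = 10
Locus: Circle centered at (0, 3) with radius 10


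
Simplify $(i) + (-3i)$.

(0 + 0) + (1 + (-3))i = -2i


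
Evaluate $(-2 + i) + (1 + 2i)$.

(-2 + 1) + (1 + 2)i = -1 + 3i


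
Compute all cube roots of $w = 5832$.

|w| = 5832, arg(w) = 0°
Root modulus = 5832^(1/3) = 18
Root arguments: θ_k = (0° + 360°k)/3 for k = 0, 1, ..., 2
Roots: 18, -9 + 9*sqrt(3)i, -9 - 9*sqrt(3)i


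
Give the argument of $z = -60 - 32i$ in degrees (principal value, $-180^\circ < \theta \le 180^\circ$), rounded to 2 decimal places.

θ = arctan(b/a) = arctan(-32/-60) (quadrant-adjusted) = -151.93°


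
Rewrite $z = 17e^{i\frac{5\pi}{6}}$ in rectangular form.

a = r cos θ = 17 * -sqrt(3)/2 = -17*sqrt(3)/2
b = r sin θ = 17 * 1/2 = 17/2
z = -17*sqrt(3)/2 + (17/2)i


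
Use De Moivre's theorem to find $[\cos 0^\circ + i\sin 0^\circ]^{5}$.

By De Moivre: z^n = r^n(cos(nθ) + i sin(nθ))
= 1^5(cos(5*0°) + i sin(5*0°))
= 1(cos 0° + i sin 0°)
= 1


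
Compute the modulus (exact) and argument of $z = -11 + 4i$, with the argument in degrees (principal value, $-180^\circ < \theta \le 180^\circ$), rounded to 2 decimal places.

|z| = sqrt((-11)^2 + 4^2) = sqrt(137)
arg(z) = arctan(b/a) = arctan(4/-11) (quadrant-adjusted) = 160.02°


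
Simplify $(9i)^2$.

(a + bi)^2 = a^2 - b^2 + 2abi
= 0^2 - 9^2 + 2*0*9i
= -81


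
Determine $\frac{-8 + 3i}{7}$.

Divisor is real, so divide each part by 7:
= -8/7 + (3/7)i


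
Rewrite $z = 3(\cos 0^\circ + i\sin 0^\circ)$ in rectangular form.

a = r cos θ = 3 * 1 = 3
b = r sin θ = 3 * 0 = 0
z = 3


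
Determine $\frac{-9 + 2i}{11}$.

Divisor is real, so divide each part by 11:
= -9/11 + (2/11)i


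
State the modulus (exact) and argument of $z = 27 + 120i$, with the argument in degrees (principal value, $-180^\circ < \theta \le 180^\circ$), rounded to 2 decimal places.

|z| = sqrt(27^2 + 120^2) = 123
arg(z) = arctan(b/a) = arctan(120/27) (quadrant-adjusted) = 77.32°


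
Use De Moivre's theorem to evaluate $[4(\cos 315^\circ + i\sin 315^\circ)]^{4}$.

By De Moivre: z^n = r^n(cos(nθ) + i sin(nθ))
= 4^4(cos(4*315°) + i sin(4*315°))
= 256(cos 180° + i sin 180°)
= -256


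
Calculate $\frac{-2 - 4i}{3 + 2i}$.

Multiply numerator and denominator by conjugate (3 - 2i):
= (-2 - 4i)(3 - 2i) / (3^2 + 2^2)
= (-14 - 8i) / 13
= -14/13 - (8/13)i


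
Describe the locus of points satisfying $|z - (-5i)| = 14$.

|z - z0| = r describes a circle centered at z0 with radius r
Here z0 = -5i and r = 14
Locus: Circle centered at (0, -5) with radius 14


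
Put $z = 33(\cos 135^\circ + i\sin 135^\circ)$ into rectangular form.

a = r cos θ = 33 * -sqrt(2)/2 = -33*sqrt(2)/2
b = r sin θ = 33 * sqrt(2)/2 = 33*sqrt(2)/2
z = -33*sqrt(2)/2 + (33*sqrt(2)/2)i


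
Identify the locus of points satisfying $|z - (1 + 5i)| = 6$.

|z - z0| = r describes a circle centered at z0 with radius r
Here z0 = 1 + 5i and r = 6
Locus: Circle centered at (1, 5) with radius 6


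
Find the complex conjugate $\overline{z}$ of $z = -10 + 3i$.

If z = a + bi, then conjugate(z) = a - bi
conjugate(-10 + 3i) = -10 - 3i


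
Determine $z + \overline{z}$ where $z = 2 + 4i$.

z + conjugate(z) = (a + bi) + (a - bi) = 2a
= 2 * 2 = 4


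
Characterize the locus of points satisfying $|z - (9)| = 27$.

|z - z0| = r describes a circle centered at z0 with radius r
Here z0 = 9 and r = 27
Locus: Circle centered at (9, 0) with radius 27


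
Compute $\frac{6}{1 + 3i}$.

Multiply numerator and denominator by conjugate (1 - 3i):
= (6)(1 - 3i) / (1^2 + 3^2)
= (6 - 18i) / 10
Divide through by 2: (3 - 9i) / 5
= 3/5 - (9/5)i


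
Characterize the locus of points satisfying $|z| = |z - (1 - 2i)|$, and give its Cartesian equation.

|z - z1| = |z - z2| means z is equidistant from z1 and z2,
i.e. the perpendicular bisector of the segment from (0, 0) to (1, -2) (midpoint (1/2, -1)).
With z = x + yi, square both sides:
(x - 0)^2 + (y - 0)^2 = (x - 1)^2 + (y - (-2))^2
The x^2 and y^2 terms cancel: 2x + (-4)y = 5 - 0 = 5
Simplify: 2x - 4y = 5
Locus: Perpendicular bisector of the segment from (0, 0) to (1, -2): the line 2x - 4y = 5


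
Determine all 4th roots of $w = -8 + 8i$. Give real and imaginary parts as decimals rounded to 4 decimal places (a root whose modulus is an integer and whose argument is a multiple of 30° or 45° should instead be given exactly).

|w| = sqrt(128) ≈ 11.313708, arg(w) = 135°
Root modulus = sqrt(128)^(1/4) ≈ 1.834008
Root arguments: θ_k = (135° + 360°k)/4 for k = 0, 1, ..., 3
Compute each root as (root modulus)(cos θ_k + i sin θ_k) using full-precision intermediates, then round to 4 decimal places.
Roots: 1.5249 + 1.0189i, -1.0189 + 1.5249i, -1.5249 - 1.0189i, 1.0189 - 1.5249i


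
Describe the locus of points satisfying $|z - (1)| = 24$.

|z - z0| = r describes a circle centered at z0 with radius r
Here z0 = 1 and r = 24
Locus: Circle centered at (1, 0) with radius 24


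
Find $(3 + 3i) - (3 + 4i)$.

(3 - 3) + (3 - 4)i = -i


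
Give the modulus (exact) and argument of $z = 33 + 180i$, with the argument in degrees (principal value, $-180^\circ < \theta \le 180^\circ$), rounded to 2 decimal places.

|z| = sqrt(33^2 + 180^2) = 183
arg(z) = arctan(b/a) = arctan(180/33) (quadrant-adjusted) = 79.61°


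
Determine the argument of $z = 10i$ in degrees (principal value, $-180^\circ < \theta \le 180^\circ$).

a = 0 and b > 0, so z lies on the positive imaginary axis: θ = 90°


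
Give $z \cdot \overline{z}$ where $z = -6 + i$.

z * conjugate(z) = |z|^2 = a^2 + b^2
= (-6)^2 + 1^2 = 37


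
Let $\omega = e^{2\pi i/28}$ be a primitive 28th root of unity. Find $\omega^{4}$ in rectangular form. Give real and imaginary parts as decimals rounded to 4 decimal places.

ω^4 = e^(2πi·4/28) = e^(i·2π/7)
= cos(2π/7) + i sin(2π/7)
= 0.6235 + 0.7818i


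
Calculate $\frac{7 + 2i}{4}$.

Divisor is real, so divide each part by 4:
= 7/4 + (1/2)i


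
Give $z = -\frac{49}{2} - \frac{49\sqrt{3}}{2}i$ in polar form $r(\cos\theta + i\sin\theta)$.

r = |z| = sqrt(a^2 + b^2) = sqrt((-49/2)^2 + (-49*sqrt(3)/2)^2) = sqrt(2401/4 + 7203/4) = sqrt(2401) = 49
θ = arctan(b/a) = arctan(-42.4352/-24.5) (quadrant-adjusted) = 240°
z = 49(cos 240° + i sin 240°)


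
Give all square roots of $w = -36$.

|w| = 36, arg(w) = 180°
Root modulus = 36^(1/2) = 6
Root arguments: θ_k = (180° + 360°k)/2 for k = 0, 1, ..., 1
Roots: 6i, -6i


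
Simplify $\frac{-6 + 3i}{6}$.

Divisor is real, so divide each part by 6:
= -1 + (1/2)i


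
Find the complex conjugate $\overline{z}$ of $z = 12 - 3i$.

If z = a + bi, then conjugate(z) = a - bi
conjugate(12 - 3i) = 12 + 3i


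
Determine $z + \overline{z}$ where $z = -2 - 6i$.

z + conjugate(z) = (a + bi) + (a - bi) = 2a
= 2 * (-2) = -4


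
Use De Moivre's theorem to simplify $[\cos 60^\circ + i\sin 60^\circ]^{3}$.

By De Moivre: z^n = r^n(cos(nθ) + i sin(nθ))
= 1^3(cos(3*60°) + i sin(3*60°))
= 1(cos 180° + i sin 180°)
= -1


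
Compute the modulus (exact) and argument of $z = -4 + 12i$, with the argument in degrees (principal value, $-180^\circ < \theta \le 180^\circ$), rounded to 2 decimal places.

|z| = sqrt((-4)^2 + 12^2) = sqrt(160)
arg(z) = arctan(b/a) = arctan(12/-4) (quadrant-adjusted) = 108.43°


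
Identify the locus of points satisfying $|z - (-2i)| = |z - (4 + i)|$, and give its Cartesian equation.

|z - z1| = |z - z2| means z is equidistant from z1 and z2,
i.e. the perpendicular bisector of the segment from (0, -2) to (4, 1) (midpoint (2, -1/2)).
With z = x + yi, square both sides:
(x - 0)^2 + (y - (-2))^2 = (x - 4)^2 + (y - 1)^2
The x^2 and y^2 terms cancel: 8x + 6y = 17 - 4 = 13
Simplify: 8x + 6y = 13
Locus: Perpendicular bisector of the segment from (0, -2) to (4, 1): the line 8x + 6y = 13


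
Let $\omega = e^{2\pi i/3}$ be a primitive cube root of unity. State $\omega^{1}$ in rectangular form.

ω^1 = e^(2πi·1/3) = e^(i·2π/3)
= cos(2π/3) + i sin(2π/3)
= -1/2 + (sqrt(3)/2)i


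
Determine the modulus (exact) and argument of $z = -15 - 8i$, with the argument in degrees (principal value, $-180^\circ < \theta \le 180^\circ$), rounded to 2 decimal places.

|z| = sqrt((-15)^2 + (-8)^2) = 17
arg(z) = arctan(b/a) = arctan(-8/-15) (quadrant-adjusted) = -151.93°


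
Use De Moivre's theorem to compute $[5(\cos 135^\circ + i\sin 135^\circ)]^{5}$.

By De Moivre: z^n = r^n(cos(nθ) + i sin(nθ))
= 5^5(cos(5*135°) + i sin(5*135°))
= 3125(cos 315° + i sin 315°)
= 3125*sqrt(2)/2 - (3125*sqrt(2)/2)i


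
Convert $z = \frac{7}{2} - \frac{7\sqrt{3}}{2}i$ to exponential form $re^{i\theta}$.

r = |z| = sqrt((7/2)^2 + (-7*sqrt(3)/2)^2) = sqrt(49/4 + 147/4) = sqrt(49) = 7
θ = arctan(b/a) = arctan(-6.0622/3.5) (quadrant-adjusted) = -60° = -π/3
z = 7e^(-i*π/3)


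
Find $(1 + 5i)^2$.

(a + bi)^2 = a^2 - b^2 + 2abi
= 1^2 - 5^2 + 2*1*5i
= -24 + 10i


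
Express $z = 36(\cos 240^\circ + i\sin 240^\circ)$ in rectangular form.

a = r cos θ = 36 * -1/2 = -18
b = r sin θ = 36 * -sqrt(3)/2 = -18*sqrt(3)
z = -18 - 18*sqrt(3)i


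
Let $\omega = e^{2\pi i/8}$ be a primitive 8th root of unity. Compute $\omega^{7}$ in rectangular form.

ω^7 = e^(2πi·7/8) = e^(i·7π/4)
= cos(7π/4) + i sin(7π/4)
= sqrt(2)/2 - (sqrt(2)/2)i


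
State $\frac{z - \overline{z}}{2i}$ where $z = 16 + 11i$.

z - conjugate(z) = 2bi
(z - conjugate(z))/(2i) = 2bi/(2i) = b = 11


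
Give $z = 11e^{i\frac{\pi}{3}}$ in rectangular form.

a = r cos θ = 11 * 1/2 = 11/2
b = r sin θ = 11 * sqrt(3)/2 = 11*sqrt(3)/2
z = 11/2 + (11*sqrt(3)/2)i


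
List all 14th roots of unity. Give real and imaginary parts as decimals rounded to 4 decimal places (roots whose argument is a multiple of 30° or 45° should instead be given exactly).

ω_k = e^(2πik/14) = cos(2πk/14) + i sin(2πk/14) for k = 0, 1, ..., 13
Roots: 1, 0.9010 + 0.4339i, 0.6235 + 0.7818i, 0.2225 + 0.9749i, -0.2225 + 0.9749i, -0.6235 + 0.7818i, -0.9010 + 0.4339i, -1, -0.9010 - 0.4339i, -0.6235 - 0.7818i, -0.2225 - 0.9749i, 0.2225 - 0.9749i, 0.6235 - 0.7818i, 0.9010 - 0.4339i


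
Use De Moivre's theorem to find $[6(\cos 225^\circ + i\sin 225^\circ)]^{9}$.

By De Moivre: z^n = r^n(cos(nθ) + i sin(nθ))
= 6^9(cos(9*225°) + i sin(9*225°))
= 10077696(cos 225° + i sin 225°)
= -5038848*sqrt(2) - 5038848*sqrt(2)i


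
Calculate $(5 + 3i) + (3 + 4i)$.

(5 + 3) + (3 + 4)i = 8 + 7i


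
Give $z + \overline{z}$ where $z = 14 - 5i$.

z + conjugate(z) = (a + bi) + (a - bi) = 2a
= 2 * 14 = 28


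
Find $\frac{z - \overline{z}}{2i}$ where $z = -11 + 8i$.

z - conjugate(z) = 2bi
(z - conjugate(z))/(2i) = 2bi/(2i) = b = 8


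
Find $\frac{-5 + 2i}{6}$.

Divisor is real, so divide each part by 6:
= -5/6 + (1/3)i


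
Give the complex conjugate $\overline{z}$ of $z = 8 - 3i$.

If z = a + bi, then conjugate(z) = a - bi
conjugate(8 - 3i) = 8 + 3i


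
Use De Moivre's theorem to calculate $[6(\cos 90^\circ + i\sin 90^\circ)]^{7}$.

By De Moivre: z^n = r^n(cos(nθ) + i sin(nθ))
= 6^7(cos(7*90°) + i sin(7*90°))
= 279936(cos 270° + i sin 270°)
= -279936i


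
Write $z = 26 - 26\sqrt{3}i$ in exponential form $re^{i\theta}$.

r = |z| = sqrt((26)^2 + (-26*sqrt(3))^2) = sqrt(676 + 2028) = sqrt(2704) = 52
θ = arctan(b/a) = arctan(-45.0333/26) (quadrant-adjusted) = -60° = -π/3
z = 52e^(-i*π/3)


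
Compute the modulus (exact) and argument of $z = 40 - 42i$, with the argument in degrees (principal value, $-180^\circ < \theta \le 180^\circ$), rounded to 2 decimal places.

|z| = sqrt(40^2 + (-42)^2) = 58
arg(z) = arctan(b/a) = arctan(-42/40) (quadrant-adjusted) = -46.40°


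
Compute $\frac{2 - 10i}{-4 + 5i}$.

Multiply numerator and denominator by conjugate (-4 - 5i):
= (2 - 10i)(-4 - 5i) / ((-4)^2 + 5^2)
= (-58 + 30i) / 41
= -58/41 + (30/41)i


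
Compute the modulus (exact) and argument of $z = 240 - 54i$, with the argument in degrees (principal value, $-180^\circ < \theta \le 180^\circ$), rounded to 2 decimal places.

|z| = sqrt(240^2 + (-54)^2) = 246
arg(z) = arctan(b/a) = arctan(-54/240) (quadrant-adjusted) = -12.68°


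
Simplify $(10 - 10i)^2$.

(a + bi)^2 = a^2 - b^2 + 2abi
= 10^2 - (-10)^2 + 2*10*(-10)i
= -200i


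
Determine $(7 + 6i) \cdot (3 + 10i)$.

(a1*a2 - b1*b2) + (a1*b2 + b1*a2)i
= (21 - 60) + (70 + 18)i
= -39 + 88i


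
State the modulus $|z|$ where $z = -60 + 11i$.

|z| = sqrt(a^2 + b^2) = sqrt((-60)^2 + 11^2) = sqrt(3721) = 61


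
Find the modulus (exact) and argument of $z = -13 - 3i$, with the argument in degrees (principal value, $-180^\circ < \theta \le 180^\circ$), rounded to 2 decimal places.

|z| = sqrt((-13)^2 + (-3)^2) = sqrt(178)
arg(z) = arctan(b/a) = arctan(-3/-13) (quadrant-adjusted) = -167.01°


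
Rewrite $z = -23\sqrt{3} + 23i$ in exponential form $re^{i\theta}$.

r = |z| = sqrt((-23*sqrt(3))^2 + (23)^2) = sqrt(1587 + 529) = sqrt(2116) = 46
θ = arctan(b/a) = arctan(23/-39.8372) (quadrant-adjusted) = 150° = 5π/6
z = 46e^(i*5π/6)


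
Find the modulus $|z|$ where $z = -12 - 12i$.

|z| = sqrt(a^2 + b^2) = sqrt((-12)^2 + (-12)^2) = sqrt(288) = sqrt(288)


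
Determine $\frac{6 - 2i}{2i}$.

Multiply numerator and denominator by conjugate (-2i):
= (6 - 2i)(-2i) / (0^2 + 2^2)
= (-4 - 12i) / 4
= -1 - 3i


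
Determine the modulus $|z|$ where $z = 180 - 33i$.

|z| = sqrt(a^2 + b^2) = sqrt(180^2 + (-33)^2) = sqrt(33489) = 183


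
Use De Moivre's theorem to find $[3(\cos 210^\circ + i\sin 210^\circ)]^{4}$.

By De Moivre: z^n = r^n(cos(nθ) + i sin(nθ))
= 3^4(cos(4*210°) + i sin(4*210°))
= 81(cos 120° + i sin 120°)
= -81/2 + (81*sqrt(3)/2)i


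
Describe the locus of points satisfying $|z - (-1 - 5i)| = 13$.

|z - z0| = r describes a circle centered at z0 with radius r
Here z0 = -1 - 5i and r = 13
Locus: Circle centered at (-1, -5) with radius 13


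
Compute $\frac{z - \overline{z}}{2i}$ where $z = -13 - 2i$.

z - conjugate(z) = 2bi
(z - conjugate(z))/(2i) = 2bi/(2i) = b = -2


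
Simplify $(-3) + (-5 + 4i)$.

(-3 + (-5)) + (0 + 4)i = -8 + 4i


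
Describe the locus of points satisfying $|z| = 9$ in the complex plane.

|z| = 9 means sqrt(x^2 + y^2) = 9
This is a circle of radius 9 centered at the origin


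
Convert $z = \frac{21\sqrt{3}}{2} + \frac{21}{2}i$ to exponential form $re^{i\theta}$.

r = |z| = sqrt((21*sqrt(3)/2)^2 + (21/2)^2) = sqrt(1323/4 + 441/4) = sqrt(441) = 21
θ = arctan(b/a) = arctan(10.5/18.1865) (quadrant-adjusted) = 30° = π/6
z = 21e^(i*π/6)


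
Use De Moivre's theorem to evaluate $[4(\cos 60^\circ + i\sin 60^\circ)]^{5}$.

By De Moivre: z^n = r^n(cos(nθ) + i sin(nθ))
= 4^5(cos(5*60°) + i sin(5*60°))
= 1024(cos 300° + i sin 300°)
= 512 - 512*sqrt(3)i


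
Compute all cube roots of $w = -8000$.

|w| = 8000, arg(w) = 180°
Root modulus = 8000^(1/3) = 20
Root arguments: θ_k = (180° + 360°k)/3 for k = 0, 1, ..., 2
Roots: 10 + 10*sqrt(3)i, -20, 10 - 10*sqrt(3)i


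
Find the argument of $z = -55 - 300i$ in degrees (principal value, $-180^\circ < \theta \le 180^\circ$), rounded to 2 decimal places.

θ = arctan(b/a) = arctan(-300/-55) (quadrant-adjusted) = -100.39°


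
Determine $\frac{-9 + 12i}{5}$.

Divisor is real, so divide each part by 5:
= -9/5 + (12/5)i


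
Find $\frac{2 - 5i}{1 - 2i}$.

Multiply numerator and denominator by conjugate (1 + 2i):
= (2 - 5i)(1 + 2i) / (1^2 + (-2)^2)
= (12 - i) / 5
= 12/5 - (1/5)i


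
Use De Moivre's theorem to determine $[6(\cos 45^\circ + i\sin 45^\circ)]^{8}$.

By De Moivre: z^n = r^n(cos(nθ) + i sin(nθ))
= 6^8(cos(8*45°) + i sin(8*45°))
= 1679616(cos 0° + i sin 0°)
= 1679616


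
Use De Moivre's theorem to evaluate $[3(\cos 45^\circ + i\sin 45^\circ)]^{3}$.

By De Moivre: z^n = r^n(cos(nθ) + i sin(nθ))
= 3^3(cos(3*45°) + i sin(3*45°))
= 27(cos 135° + i sin 135°)
= -27*sqrt(2)/2 + (27*sqrt(2)/2)i


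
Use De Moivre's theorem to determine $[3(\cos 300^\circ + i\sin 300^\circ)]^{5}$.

By De Moivre: z^n = r^n(cos(nθ) + i sin(nθ))
= 3^5(cos(5*300°) + i sin(5*300°))
= 243(cos 60° + i sin 60°)
= 243/2 + (243*sqrt(3)/2)i


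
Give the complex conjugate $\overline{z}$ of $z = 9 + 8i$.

If z = a + bi, then conjugate(z) = a - bi
conjugate(9 + 8i) = 9 - 8i


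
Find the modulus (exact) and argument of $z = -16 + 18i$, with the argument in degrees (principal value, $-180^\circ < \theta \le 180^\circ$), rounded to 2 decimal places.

|z| = sqrt((-16)^2 + 18^2) = sqrt(580)
arg(z) = arctan(b/a) = arctan(18/-16) (quadrant-adjusted) = 131.63°


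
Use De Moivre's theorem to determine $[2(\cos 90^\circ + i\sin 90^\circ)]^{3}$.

By De Moivre: z^n = r^n(cos(nθ) + i sin(nθ))
= 2^3(cos(3*90°) + i sin(3*90°))
= 8(cos 270° + i sin 270°)
= -8i


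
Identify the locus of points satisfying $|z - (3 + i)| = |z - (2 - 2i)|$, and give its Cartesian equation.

|z - z1| = |z - z2| means z is equidistant from z1 and z2,
i.e. the perpendicular bisector of the segment from (3, 1) to (2, -2) (midpoint (5/2, -1/2)).
With z = x + yi, square both sides:
(x - 3)^2 + (y - 1)^2 = (x - 2)^2 + (y - (-2))^2
The x^2 and y^2 terms cancel: -2x + (-6)y = 8 - 10 = -2
Simplify: x + 3y = 1
Locus: Perpendicular bisector of the segment from (3, 1) to (2, -2): the line x + 3y = 1


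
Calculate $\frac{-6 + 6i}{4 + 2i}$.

Multiply numerator and denominator by conjugate (4 - 2i):
= (-6 + 6i)(4 - 2i) / (4^2 + 2^2)
= (-12 + 36i) / 20
Divide through by 4: (-3 + 9i) / 5
= -3/5 + (9/5)i


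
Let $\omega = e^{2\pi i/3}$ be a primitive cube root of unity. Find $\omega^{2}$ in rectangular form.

ω^2 = e^(2πi·2/3) = e^(i·4π/3)
= cos(4π/3) + i sin(4π/3)
= -1/2 - (sqrt(3)/2)i


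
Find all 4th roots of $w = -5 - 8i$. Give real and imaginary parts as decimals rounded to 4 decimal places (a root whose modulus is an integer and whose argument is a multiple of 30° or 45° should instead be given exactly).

|w| = sqrt(89) ≈ 9.433981, arg(w) ≈ 237.994617°
Root modulus = sqrt(89)^(1/4) ≈ 1.752563
Root arguments: θ_k = (arg(w) + 360°k)/4 for k = 0, 1, ..., 3
Compute each root as (root modulus)(cos θ_k + i sin θ_k) using full-precision intermediates, then round to 4 decimal places.
Roots: 0.8895 + 1.5100i, -1.5100 + 0.8895i, -0.8895 - 1.5100i, 1.5100 - 0.8895i


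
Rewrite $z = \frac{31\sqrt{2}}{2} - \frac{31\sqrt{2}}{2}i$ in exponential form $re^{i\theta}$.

r = |z| = sqrt((31*sqrt(2)/2)^2 + (-31*sqrt(2)/2)^2) = sqrt(961/2 + 961/2) = sqrt(961) = 31
θ = arctan(b/a) = arctan(-21.9203/21.9203) (quadrant-adjusted) = -45° = -π/4
z = 31e^(-i*π/4)


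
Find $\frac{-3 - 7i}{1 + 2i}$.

Multiply numerator and denominator by conjugate (1 - 2i):
= (-3 - 7i)(1 - 2i) / (1^2 + 2^2)
= (-17 - i) / 5
= -17/5 - (1/5)i


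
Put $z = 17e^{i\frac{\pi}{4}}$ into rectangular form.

a = r cos θ = 17 * sqrt(2)/2 = 17*sqrt(2)/2
b = r sin θ = 17 * sqrt(2)/2 = 17*sqrt(2)/2
z = 17*sqrt(2)/2 + (17*sqrt(2)/2)i


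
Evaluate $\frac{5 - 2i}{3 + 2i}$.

Multiply numerator and denominator by conjugate (3 - 2i):
= (5 - 2i)(3 - 2i) / (3^2 + 2^2)
= (11 - 16i) / 13
= 11/13 - (16/13)i


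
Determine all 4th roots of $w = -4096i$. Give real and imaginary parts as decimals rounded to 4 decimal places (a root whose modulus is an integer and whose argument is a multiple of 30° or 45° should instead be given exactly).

|w| = 4096, arg(w) = 270°
Root modulus = 4096^(1/4) = 8
Root arguments: θ_k = (270° + 360°k)/4 for k = 0, 1, ..., 3
Compute each root as (root modulus)(cos θ_k + i sin θ_k) using full-precision intermediates, then round to 4 decimal places.
Roots: 3.0615 + 7.3910i, -7.3910 + 3.0615i, -3.0615 - 7.3910i, 7.3910 - 3.0615i


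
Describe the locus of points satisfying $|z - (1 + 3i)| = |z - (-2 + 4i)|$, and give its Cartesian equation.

|z - z1| = |z - z2| means z is equidistant from z1 and z2,
i.e. the perpendicular bisector of the segment from (1, 3) to (-2, 4) (midpoint (-1/2, 7/2)).
With z = x + yi, square both sides:
(x - 1)^2 + (y - 3)^2 = (x - (-2))^2 + (y - 4)^2
The x^2 and y^2 terms cancel: -6x + 2y = 20 - 10 = 10
Simplify: 3x - y = -5
Locus: Perpendicular bisector of the segment from (1, 3) to (-2, 4): the line 3x - y = -5


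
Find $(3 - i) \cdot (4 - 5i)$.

(a1*a2 - b1*b2) + (a1*b2 + b1*a2)i
= (12 - 5) + (-15 + (-4))i
= 7 - 19i


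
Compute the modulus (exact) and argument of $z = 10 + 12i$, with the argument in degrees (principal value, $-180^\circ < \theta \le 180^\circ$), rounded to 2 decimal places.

|z| = sqrt(10^2 + 12^2) = sqrt(244)
arg(z) = arctan(b/a) = arctan(12/10) (quadrant-adjusted) = 50.19°


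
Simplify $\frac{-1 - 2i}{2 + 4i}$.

Multiply numerator and denominator by conjugate (2 - 4i):
= (-1 - 2i)(2 - 4i) / (2^2 + 4^2)
= (-10) / 20
Divide through by 10: (-1) / 2
= -1/2


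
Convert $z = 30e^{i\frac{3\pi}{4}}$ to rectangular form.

a = r cos θ = 30 * -sqrt(2)/2 = -15*sqrt(2)
b = r sin θ = 30 * sqrt(2)/2 = 15*sqrt(2)
z = -15*sqrt(2) + 15*sqrt(2)i


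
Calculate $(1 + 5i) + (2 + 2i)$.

(1 + 2) + (5 + 2)i = 3 + 7i


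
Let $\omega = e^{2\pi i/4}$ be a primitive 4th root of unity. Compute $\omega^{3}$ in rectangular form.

ω^3 = e^(2πi·3/4) = e^(i·3π/2)
= cos(3π/2) + i sin(3π/2)
= -i


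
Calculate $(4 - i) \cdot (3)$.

(a1*a2 - b1*b2) + (a1*b2 + b1*a2)i
= (12 - 0) + (0 + (-3))i
= 12 - 3i


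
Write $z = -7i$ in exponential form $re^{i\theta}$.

r = |z| = sqrt((0)^2 + (-7)^2) = sqrt(0 + 49) = sqrt(49) = 7
a = 0 and b < 0, so z lies on the negative imaginary axis: θ = -90° = -π/2
z = 7e^(-i*π/2)


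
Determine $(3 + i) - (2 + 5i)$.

(3 - 2) + (1 - 5)i = 1 - 4i


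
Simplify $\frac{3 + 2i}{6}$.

Divisor is real, so divide each part by 6:
= 1/2 + (1/3)i


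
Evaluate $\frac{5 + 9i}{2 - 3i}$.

Multiply numerator and denominator by conjugate (2 + 3i):
= (5 + 9i)(2 + 3i) / (2^2 + (-3)^2)
= (-17 + 33i) / 13
= -17/13 + (33/13)i


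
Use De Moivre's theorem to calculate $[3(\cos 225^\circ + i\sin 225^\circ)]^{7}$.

By De Moivre: z^n = r^n(cos(nθ) + i sin(nθ))
= 3^7(cos(7*225°) + i sin(7*225°))
= 2187(cos 135° + i sin 135°)
= -2187*sqrt(2)/2 + (2187*sqrt(2)/2)i


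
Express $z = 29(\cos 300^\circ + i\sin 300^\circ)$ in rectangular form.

a = r cos θ = 29 * 1/2 = 29/2
b = r sin θ = 29 * -sqrt(3)/2 = -29*sqrt(3)/2
z = 29/2 - (29*sqrt(3)/2)i


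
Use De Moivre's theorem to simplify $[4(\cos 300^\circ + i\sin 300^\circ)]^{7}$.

By De Moivre: z^n = r^n(cos(nθ) + i sin(nθ))
= 4^7(cos(7*300°) + i sin(7*300°))
= 16384(cos 300° + i sin 300°)
= 8192 - 8192*sqrt(3)i


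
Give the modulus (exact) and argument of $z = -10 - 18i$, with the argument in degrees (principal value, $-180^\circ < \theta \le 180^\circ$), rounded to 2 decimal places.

|z| = sqrt((-10)^2 + (-18)^2) = sqrt(424)
arg(z) = arctan(b/a) = arctan(-18/-10) (quadrant-adjusted) = -119.05°


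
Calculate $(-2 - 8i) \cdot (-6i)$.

(a1*a2 - b1*b2) + (a1*b2 + b1*a2)i
= (0 - 48) + (12 + 0)i
= -48 + 12i


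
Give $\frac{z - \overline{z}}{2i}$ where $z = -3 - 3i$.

z - conjugate(z) = 2bi
(z - conjugate(z))/(2i) = 2bi/(2i) = b = -3
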